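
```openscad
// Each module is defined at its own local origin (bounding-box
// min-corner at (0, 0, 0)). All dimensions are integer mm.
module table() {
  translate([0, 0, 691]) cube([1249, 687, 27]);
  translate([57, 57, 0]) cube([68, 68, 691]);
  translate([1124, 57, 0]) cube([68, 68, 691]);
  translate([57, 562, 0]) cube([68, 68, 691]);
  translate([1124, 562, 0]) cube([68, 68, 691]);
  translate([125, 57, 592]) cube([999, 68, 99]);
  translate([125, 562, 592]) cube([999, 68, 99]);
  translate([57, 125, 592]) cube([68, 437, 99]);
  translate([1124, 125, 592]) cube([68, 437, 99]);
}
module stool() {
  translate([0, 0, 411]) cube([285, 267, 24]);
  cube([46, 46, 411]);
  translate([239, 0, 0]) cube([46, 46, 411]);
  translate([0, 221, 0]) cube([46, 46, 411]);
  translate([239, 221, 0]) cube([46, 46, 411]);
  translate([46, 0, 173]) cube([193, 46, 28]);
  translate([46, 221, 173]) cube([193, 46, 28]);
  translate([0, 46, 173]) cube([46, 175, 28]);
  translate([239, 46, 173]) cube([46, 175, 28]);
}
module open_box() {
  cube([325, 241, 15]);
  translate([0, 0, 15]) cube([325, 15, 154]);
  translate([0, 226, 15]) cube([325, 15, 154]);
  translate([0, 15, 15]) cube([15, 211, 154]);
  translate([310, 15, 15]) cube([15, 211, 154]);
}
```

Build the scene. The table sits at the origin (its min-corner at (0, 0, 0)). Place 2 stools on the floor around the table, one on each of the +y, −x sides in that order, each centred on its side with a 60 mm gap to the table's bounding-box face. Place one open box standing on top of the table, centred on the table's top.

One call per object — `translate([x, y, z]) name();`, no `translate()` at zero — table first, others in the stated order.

table();
translate([482, 747, 0]) stool();
translate([-345, 210, 0]) stool();
translate([462, 223, 718]) open_box();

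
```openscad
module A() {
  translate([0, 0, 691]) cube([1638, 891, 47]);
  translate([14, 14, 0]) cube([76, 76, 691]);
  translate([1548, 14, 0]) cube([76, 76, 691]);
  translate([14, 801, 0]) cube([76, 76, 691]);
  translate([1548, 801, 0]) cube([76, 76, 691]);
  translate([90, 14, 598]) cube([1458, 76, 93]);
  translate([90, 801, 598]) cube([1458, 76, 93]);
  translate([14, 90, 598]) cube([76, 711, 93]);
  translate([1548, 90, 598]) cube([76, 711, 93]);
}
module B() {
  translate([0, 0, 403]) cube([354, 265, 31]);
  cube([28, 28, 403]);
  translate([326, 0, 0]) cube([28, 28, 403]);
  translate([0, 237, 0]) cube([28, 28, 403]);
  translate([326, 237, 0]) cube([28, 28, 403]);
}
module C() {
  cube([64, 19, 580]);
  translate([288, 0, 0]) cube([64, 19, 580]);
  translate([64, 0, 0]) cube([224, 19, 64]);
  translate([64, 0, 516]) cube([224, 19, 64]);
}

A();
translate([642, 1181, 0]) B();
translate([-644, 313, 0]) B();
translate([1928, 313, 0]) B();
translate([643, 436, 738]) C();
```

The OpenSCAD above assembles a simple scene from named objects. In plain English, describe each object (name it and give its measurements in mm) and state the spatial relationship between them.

A is a rectangular dining table. The top is 1638×891×47 mm with its upper surface at z = 738 mm. It stands on four 76×76 mm square legs, each inset 14 mm from the nearest pair of top edges, running from the floor to the underside of the top. Four apron rails, 76 mm thick and 93 mm tall, run between adjacent legs with their top edges flush with the underside of the top and their outer faces flush with the legs' outer faces.

B is a four-legged stool. The seat is a 354×265×31 mm slab whose top surface is at z = 434 mm; four square legs, each 28×28 mm in cross-section, run from the floor (z = 0) to the underside of the seat, each flush with a corner of the seat.

C is a picture frame with a 224×452 mm rectangular opening (x by z) and a uniform 64 mm border on every side. Frame depth is 19 mm along y. It is built from two vertical stiles running the full outside height and two horizontal rails spanning the gap between the stiles.

Three stools sit around the table at the +y, −x, +x sides. The picture frame is on top of the table, centred.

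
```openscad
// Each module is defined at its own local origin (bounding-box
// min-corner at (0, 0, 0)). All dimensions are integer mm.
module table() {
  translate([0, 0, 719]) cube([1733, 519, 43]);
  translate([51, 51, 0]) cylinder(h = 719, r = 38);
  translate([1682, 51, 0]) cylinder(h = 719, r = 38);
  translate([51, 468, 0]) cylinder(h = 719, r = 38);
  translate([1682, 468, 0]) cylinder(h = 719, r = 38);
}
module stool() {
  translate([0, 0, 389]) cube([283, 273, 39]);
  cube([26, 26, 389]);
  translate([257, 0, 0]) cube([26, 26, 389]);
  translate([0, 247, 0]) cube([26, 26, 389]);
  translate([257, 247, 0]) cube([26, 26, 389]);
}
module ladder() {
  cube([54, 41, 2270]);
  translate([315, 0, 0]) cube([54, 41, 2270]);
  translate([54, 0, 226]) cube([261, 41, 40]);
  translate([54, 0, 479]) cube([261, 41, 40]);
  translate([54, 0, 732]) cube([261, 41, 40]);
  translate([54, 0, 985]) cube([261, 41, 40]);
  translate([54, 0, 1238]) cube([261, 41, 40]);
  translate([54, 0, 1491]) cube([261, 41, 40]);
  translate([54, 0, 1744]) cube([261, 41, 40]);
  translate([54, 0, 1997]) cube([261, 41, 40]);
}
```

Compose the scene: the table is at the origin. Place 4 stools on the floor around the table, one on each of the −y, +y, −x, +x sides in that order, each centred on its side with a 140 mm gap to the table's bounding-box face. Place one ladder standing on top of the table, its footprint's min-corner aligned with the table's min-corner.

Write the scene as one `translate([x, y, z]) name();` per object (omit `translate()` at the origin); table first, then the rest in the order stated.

table();
translate([725, -413, 0]) stool();
translate([725, 659, 0]) stool();
translate([-423, 123, 0]) stool();
translate([1873, 123, 0]) stool();
translate([0, 0, 762]) ladder();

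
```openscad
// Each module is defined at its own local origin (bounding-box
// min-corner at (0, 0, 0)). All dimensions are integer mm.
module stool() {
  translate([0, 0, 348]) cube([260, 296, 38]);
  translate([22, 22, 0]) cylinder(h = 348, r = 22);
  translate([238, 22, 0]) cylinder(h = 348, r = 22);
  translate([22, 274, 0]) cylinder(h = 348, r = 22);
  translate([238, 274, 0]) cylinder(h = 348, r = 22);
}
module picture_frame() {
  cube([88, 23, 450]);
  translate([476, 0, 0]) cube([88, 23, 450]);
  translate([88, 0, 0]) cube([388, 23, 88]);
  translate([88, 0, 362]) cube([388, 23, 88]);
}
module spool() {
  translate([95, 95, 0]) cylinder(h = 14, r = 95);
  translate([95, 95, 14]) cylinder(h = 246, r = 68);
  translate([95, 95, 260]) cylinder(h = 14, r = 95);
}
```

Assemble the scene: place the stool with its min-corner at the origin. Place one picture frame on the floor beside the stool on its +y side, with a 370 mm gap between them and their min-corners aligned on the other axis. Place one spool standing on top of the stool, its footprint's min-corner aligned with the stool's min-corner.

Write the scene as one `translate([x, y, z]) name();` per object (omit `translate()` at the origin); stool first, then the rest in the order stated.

stool();
translate([0, 666, 0]) picture_frame();
translate([0, 0, 386]) spool();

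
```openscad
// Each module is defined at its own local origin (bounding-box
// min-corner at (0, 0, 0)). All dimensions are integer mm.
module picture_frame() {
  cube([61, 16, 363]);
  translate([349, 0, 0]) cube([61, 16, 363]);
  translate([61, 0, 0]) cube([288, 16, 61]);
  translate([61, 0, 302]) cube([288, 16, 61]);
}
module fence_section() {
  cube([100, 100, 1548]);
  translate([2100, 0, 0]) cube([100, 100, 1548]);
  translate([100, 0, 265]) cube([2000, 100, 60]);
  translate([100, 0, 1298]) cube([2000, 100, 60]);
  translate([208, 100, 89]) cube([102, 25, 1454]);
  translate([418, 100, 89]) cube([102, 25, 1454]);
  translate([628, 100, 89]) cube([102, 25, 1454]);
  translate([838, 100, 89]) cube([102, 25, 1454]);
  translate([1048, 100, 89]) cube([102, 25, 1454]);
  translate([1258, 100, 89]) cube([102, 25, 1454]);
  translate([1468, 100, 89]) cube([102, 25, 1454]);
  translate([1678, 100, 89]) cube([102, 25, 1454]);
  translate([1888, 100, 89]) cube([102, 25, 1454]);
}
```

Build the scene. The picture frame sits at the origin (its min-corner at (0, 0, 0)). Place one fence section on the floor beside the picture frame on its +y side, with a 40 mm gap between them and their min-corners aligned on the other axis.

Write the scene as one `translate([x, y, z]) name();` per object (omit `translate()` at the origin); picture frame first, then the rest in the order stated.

picture_frame();
translate([0, 56, 0]) fence_section();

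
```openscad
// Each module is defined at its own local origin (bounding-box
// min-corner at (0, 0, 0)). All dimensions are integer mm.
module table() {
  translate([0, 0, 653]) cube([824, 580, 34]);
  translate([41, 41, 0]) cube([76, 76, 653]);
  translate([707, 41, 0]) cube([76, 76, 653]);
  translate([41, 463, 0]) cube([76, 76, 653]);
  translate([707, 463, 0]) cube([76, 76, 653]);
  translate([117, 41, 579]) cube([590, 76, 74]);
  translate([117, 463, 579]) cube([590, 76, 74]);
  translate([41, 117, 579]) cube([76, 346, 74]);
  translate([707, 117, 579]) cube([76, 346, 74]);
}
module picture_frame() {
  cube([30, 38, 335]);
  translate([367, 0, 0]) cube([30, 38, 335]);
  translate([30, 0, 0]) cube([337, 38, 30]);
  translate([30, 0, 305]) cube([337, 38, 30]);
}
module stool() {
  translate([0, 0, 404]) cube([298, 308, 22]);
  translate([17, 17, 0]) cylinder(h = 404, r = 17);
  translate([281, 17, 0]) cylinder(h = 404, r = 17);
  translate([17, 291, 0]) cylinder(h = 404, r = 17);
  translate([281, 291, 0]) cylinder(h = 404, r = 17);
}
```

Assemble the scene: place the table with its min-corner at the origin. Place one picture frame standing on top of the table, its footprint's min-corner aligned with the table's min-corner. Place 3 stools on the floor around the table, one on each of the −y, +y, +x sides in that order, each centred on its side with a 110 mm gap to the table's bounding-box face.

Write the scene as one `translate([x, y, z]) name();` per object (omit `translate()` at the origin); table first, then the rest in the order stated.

table();
translate([0, 0, 687]) picture_frame();
translate([263, -418, 0]) stool();
translate([263, 690, 0]) stool();
translate([934, 136, 0]) stool();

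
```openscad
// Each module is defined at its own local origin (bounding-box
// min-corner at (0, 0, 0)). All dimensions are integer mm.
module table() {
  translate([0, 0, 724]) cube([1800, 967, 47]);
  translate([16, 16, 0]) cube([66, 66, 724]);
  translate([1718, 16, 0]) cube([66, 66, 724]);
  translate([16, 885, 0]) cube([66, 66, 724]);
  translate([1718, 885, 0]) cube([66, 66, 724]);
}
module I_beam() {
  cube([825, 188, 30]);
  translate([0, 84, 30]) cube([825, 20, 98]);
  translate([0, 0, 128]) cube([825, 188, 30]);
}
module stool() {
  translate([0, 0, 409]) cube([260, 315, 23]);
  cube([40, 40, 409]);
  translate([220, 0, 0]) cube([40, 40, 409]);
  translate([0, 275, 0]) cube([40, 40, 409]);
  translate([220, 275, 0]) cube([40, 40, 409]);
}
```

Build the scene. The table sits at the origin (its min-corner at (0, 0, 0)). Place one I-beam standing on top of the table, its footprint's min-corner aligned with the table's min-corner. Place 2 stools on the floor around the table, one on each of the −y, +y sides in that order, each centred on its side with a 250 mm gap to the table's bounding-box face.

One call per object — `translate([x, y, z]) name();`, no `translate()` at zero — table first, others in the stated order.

table();
translate([0, 0, 771]) I_beam();
translate([770, -565, 0]) stool();
translate([770, 1217, 0]) stool();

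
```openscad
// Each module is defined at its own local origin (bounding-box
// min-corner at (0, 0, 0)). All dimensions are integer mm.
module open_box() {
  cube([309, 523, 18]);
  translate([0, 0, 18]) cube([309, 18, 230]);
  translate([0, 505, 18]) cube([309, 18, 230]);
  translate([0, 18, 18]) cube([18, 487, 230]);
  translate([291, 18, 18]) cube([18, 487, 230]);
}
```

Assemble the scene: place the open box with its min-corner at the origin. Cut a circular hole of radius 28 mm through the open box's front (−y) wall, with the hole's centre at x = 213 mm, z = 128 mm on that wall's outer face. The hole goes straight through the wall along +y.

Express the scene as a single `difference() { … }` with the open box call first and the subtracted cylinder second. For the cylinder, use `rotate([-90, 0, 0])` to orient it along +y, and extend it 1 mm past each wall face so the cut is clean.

difference() {
  open_box();
  translate([213, -1, 128]) rotate([-90, 0, 0]) cylinder(h = 20, r = 28);
}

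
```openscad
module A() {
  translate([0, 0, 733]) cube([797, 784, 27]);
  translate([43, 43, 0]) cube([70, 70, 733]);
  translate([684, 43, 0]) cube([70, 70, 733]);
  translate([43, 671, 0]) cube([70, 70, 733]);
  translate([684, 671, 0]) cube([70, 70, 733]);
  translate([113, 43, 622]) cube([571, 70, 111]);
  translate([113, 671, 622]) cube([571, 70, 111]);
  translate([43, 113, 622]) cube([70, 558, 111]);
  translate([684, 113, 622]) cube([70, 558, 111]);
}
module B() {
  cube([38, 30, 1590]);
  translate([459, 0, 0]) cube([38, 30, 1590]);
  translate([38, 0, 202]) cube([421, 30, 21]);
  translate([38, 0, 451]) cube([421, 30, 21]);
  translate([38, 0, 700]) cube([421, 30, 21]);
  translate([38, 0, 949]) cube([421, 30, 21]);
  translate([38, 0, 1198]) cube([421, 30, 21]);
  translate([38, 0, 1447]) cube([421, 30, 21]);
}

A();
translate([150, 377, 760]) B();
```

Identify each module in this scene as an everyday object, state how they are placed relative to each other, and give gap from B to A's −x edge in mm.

The ladder's min-x is at 150; the table's min-x is 0; gap = 150 mm.

A is a table. B is a ladder. The ladder is on top of the table, centred. The gap from the ladder to the table's −x edge is 150 mm.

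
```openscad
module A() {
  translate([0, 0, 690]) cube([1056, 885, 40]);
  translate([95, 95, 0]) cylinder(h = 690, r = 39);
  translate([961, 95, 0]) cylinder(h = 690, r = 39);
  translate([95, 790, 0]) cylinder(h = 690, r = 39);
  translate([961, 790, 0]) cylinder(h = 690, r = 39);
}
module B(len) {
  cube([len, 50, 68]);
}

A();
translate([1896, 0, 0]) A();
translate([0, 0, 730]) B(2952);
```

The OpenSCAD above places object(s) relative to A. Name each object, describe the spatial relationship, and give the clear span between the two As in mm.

Second table starts at x = 1896; first ends at x = 1056; clear span = 1896 − 1056 = 840 mm.

A is a table. B is a beam. A beam spans the tops of two tables. The clear span between the two tables is 840 mm.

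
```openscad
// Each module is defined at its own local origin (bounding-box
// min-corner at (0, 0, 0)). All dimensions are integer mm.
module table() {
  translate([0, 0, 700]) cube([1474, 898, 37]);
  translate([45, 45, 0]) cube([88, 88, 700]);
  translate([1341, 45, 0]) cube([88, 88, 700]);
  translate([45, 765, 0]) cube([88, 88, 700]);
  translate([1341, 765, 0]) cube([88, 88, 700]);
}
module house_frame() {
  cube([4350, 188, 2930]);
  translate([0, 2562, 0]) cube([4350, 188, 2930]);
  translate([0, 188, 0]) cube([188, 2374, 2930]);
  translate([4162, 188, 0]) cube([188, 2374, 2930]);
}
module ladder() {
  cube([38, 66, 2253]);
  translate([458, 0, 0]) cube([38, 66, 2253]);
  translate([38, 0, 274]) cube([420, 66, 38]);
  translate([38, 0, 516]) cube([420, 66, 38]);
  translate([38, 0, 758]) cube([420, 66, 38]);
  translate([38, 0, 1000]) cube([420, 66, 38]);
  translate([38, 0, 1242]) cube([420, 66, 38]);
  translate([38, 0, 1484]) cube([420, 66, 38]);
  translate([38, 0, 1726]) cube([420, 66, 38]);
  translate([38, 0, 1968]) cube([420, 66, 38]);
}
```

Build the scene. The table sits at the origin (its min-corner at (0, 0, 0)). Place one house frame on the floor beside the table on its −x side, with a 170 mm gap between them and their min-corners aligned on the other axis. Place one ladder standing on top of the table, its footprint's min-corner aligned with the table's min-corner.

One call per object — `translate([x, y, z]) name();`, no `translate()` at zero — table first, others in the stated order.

table();
translate([-4520, 0, 0]) house_frame();
translate([0, 0, 737]) ladder();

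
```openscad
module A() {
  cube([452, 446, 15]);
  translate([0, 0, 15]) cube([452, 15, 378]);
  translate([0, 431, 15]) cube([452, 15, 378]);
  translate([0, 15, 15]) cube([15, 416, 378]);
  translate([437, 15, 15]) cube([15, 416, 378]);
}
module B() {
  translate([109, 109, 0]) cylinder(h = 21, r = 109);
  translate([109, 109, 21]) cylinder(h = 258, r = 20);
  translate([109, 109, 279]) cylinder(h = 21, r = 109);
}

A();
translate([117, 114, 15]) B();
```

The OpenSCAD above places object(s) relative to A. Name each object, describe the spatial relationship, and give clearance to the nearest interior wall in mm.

Clearances: x = 102, y = 99; minimum 99 mm.

A is an open box. B is a spool. The spool sits inside the open box, centred. The clearance to the nearest interior wall is 99 mm.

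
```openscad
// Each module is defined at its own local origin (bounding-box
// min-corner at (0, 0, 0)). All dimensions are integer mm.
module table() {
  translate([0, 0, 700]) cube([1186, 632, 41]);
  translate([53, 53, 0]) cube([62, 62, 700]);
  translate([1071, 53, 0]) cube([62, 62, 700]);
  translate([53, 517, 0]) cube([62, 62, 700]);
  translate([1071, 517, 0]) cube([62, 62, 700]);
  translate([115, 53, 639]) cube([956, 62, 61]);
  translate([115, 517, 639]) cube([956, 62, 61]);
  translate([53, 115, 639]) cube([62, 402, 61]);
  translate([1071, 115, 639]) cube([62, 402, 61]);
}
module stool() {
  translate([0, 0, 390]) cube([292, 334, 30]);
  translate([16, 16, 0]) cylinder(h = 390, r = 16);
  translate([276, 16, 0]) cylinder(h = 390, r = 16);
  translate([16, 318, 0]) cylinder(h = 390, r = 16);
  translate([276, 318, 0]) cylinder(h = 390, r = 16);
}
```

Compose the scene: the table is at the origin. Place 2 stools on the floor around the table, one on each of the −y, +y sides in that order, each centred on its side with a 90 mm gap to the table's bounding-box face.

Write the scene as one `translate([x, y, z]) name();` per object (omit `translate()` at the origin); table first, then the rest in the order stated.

table();
translate([447, -424, 0]) stool();
translate([447, 722, 0]) stool();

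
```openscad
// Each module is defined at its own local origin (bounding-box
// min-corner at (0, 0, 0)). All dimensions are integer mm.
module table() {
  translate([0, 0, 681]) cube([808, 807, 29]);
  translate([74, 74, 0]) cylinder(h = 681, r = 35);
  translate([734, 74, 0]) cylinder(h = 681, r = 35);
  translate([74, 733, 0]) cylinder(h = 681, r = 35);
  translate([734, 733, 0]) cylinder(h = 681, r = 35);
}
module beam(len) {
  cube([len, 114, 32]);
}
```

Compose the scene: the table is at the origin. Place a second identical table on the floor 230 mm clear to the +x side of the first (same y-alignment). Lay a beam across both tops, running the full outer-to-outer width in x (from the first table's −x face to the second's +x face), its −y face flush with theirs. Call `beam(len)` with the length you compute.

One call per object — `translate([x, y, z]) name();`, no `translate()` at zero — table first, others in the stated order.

table();
translate([1038, 0, 0]) table();
translate([0, 0, 710]) beam(1846);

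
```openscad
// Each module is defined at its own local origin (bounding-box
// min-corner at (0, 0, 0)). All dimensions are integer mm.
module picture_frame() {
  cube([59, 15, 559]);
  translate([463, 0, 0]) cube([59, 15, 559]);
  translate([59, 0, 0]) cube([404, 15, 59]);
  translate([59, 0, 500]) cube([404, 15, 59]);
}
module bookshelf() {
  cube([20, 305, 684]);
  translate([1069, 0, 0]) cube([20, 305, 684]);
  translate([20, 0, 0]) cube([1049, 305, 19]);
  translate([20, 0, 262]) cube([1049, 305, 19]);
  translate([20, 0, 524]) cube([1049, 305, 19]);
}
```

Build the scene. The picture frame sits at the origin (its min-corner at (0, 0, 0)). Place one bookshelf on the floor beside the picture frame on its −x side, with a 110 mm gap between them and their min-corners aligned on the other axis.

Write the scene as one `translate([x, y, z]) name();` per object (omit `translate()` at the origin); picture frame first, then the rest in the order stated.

picture_frame();
translate([-1199, 0, 0]) bookshelf();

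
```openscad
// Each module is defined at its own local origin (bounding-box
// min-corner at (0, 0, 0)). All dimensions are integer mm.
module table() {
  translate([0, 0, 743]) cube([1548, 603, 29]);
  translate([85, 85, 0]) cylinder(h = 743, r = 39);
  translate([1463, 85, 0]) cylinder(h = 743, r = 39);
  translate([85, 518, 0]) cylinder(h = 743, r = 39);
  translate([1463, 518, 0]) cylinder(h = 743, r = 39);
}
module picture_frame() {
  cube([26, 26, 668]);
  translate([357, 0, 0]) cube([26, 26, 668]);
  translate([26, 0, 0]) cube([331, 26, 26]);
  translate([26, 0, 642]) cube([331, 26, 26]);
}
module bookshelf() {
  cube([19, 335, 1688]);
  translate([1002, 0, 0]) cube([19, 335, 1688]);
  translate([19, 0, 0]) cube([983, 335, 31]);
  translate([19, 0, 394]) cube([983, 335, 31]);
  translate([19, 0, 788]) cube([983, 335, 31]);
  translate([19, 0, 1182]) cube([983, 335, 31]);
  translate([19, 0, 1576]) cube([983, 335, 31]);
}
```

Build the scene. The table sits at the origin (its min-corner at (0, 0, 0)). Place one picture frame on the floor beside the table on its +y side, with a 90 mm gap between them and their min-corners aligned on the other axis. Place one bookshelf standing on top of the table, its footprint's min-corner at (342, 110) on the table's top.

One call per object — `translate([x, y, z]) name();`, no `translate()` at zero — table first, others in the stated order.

table();
translate([0, 693, 0]) picture_frame();
translate([342, 110, 772]) bookshelf();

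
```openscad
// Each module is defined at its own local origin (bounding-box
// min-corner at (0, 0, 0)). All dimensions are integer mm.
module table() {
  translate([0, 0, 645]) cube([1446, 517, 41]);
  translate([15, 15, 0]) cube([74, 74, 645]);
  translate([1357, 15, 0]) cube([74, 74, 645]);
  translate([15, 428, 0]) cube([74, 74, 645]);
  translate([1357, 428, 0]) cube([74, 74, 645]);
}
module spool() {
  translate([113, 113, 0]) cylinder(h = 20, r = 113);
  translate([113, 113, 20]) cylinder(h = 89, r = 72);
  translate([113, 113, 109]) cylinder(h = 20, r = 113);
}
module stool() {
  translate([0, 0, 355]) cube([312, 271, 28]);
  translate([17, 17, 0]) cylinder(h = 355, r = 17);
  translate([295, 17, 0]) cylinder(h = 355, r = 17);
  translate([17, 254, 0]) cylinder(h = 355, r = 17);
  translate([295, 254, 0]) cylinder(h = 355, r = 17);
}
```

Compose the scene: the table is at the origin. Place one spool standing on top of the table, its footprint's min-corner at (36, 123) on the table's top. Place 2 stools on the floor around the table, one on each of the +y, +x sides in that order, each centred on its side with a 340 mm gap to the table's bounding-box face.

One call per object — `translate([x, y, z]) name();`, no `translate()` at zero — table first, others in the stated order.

table();
translate([36, 123, 686]) spool();
translate([567, 857, 0]) stool();
translate([1786, 123, 0]) stool();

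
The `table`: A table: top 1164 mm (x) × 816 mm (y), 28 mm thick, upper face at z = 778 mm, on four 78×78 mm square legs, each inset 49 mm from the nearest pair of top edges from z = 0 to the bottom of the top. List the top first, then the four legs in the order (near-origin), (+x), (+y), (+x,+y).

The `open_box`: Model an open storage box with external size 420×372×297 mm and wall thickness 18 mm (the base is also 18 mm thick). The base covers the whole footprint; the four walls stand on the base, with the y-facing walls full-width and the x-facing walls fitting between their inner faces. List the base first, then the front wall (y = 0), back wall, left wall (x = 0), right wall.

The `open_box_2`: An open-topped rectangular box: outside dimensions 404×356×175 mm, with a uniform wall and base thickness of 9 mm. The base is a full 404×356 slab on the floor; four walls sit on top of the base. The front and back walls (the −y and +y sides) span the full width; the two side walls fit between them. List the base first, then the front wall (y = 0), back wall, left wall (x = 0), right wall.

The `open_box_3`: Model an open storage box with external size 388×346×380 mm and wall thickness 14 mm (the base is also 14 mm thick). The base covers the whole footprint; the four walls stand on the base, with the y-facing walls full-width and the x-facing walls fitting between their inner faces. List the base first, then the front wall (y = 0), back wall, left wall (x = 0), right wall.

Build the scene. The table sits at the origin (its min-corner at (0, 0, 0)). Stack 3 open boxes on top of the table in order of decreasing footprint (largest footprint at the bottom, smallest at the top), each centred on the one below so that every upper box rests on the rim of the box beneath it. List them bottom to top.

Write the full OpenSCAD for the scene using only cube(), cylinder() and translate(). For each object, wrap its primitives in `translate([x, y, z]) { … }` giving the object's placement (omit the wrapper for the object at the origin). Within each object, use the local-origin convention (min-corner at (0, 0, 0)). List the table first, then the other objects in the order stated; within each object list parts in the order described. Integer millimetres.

translate([0, 0, 750]) cube([1164, 816, 28]);
translate([49, 49, 0]) cube([78, 78, 750]);
translate([1037, 49, 0]) cube([78, 78, 750]);
translate([49, 689, 0]) cube([78, 78, 750]);
translate([1037, 689, 0]) cube([78, 78, 750]);
translate([372, 222, 778]) {
  cube([420, 372, 18]);
  translate([0, 0, 18]) cube([420, 18, 279]);
  translate([0, 354, 18]) cube([420, 18, 279]);
  translate([0, 18, 18]) cube([18, 336, 279]);
  translate([402, 18, 18]) cube([18, 336, 279]);
}
translate([380, 230, 1075]) {
  cube([404, 356, 9]);
  translate([0, 0, 9]) cube([404, 9, 166]);
  translate([0, 347, 9]) cube([404, 9, 166]);
  translate([0, 9, 9]) cube([9, 338, 166]);
  translate([395, 9, 9]) cube([9, 338, 166]);
}
translate([388, 235, 1250]) {
  cube([388, 346, 14]);
  translate([0, 0, 14]) cube([388, 14, 366]);
  translate([0, 332, 14]) cube([388, 14, 366]);
  translate([0, 14, 14]) cube([14, 318, 366]);
  translate([374, 14, 14]) cube([14, 318, 366]);
}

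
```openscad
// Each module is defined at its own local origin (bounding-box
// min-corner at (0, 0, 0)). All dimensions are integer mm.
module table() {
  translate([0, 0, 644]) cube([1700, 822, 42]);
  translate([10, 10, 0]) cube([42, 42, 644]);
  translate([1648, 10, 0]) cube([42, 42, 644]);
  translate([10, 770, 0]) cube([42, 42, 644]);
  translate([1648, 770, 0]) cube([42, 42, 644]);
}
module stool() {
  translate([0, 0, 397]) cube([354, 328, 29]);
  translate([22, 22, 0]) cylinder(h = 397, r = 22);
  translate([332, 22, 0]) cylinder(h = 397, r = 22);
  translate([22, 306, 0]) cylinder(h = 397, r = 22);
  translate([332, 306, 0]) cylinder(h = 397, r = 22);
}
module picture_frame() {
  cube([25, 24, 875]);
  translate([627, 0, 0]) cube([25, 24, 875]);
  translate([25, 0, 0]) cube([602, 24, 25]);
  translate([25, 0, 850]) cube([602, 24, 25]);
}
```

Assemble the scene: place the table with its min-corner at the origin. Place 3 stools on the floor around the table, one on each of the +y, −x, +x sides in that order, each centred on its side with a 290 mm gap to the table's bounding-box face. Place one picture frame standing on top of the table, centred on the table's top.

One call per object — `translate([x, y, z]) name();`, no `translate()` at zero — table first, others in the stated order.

table();
translate([673, 1112, 0]) stool();
translate([-644, 247, 0]) stool();
translate([1990, 247, 0]) stool();
translate([524, 399, 686]) picture_frame();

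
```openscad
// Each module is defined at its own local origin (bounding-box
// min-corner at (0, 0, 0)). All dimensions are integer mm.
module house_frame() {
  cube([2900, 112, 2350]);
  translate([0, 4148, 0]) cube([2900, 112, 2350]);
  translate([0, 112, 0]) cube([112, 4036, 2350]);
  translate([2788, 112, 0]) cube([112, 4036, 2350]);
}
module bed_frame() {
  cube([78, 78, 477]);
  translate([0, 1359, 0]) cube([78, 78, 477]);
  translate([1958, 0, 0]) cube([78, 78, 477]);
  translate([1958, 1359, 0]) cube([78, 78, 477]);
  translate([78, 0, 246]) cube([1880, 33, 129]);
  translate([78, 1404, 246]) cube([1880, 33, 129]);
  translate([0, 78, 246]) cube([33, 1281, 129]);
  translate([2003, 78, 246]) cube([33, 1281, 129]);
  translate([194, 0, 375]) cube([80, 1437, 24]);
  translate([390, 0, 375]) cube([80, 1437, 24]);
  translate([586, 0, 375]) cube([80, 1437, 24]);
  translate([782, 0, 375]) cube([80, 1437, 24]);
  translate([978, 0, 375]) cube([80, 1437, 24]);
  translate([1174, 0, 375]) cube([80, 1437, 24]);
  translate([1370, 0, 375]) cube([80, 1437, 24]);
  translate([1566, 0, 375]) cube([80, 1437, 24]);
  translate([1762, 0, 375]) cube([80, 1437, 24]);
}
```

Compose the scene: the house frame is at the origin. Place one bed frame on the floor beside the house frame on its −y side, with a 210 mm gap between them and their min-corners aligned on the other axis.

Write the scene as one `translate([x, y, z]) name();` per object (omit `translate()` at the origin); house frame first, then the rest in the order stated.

house_frame();
translate([0, -1647, 0]) bed_frame();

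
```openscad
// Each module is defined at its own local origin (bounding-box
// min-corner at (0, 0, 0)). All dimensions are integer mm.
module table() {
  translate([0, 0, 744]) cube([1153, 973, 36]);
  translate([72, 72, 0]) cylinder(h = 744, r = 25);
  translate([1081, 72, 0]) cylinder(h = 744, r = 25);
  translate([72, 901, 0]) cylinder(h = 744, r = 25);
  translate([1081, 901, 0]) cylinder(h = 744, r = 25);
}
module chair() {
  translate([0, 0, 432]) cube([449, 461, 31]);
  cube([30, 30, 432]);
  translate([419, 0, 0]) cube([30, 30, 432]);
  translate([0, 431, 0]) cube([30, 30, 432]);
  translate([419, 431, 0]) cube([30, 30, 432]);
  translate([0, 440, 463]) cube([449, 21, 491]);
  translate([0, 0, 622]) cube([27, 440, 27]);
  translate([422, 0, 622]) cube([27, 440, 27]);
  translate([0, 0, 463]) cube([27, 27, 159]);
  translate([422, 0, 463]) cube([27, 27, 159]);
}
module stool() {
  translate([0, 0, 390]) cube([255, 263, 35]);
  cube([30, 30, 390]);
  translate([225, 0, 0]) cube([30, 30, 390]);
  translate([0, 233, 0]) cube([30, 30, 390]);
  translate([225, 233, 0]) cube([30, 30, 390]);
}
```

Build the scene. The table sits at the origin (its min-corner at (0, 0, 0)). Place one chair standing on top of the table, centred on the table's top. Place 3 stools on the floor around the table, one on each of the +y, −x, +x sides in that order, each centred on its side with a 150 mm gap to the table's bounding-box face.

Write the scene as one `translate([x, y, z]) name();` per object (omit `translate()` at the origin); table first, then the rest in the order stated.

table();
translate([352, 256, 780]) chair();
translate([449, 1123, 0]) stool();
translate([-405, 355, 0]) stool();
translate([1303, 355, 0]) stool();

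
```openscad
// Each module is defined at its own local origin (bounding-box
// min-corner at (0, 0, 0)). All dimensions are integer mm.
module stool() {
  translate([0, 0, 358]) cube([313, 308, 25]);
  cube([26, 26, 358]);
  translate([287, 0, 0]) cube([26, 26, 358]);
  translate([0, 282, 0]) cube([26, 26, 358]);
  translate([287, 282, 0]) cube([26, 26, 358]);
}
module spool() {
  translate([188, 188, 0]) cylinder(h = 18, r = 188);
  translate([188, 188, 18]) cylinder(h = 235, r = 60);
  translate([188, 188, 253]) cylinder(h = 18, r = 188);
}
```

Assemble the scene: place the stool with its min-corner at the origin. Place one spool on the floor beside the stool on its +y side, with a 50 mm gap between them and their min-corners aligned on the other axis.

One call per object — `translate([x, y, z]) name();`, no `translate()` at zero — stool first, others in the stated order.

stool();
translate([0, 358, 0]) spool();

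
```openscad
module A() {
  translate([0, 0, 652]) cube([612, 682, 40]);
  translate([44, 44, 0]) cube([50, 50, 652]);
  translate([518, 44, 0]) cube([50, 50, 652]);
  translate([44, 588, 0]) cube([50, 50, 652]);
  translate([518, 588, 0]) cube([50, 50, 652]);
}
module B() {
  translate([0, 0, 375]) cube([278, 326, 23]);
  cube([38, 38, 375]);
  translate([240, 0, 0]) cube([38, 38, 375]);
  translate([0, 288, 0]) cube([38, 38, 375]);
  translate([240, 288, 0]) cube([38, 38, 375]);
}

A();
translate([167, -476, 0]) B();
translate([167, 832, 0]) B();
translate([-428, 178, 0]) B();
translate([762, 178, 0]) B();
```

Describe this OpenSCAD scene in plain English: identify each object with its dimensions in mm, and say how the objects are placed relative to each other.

A is a table with a 612×682 mm rectangular top, 40 mm thick, top surface at z = 692 mm, supported by four 50×50 mm square legs, each inset 44 mm from the nearest pair of top edges, running from the floor.

B is a four-legged stool. The seat is 278×326 mm, 23 mm thick, top at z = 398 mm. It stands on four square legs, each 38×38 mm in cross-section, from z = 0 to the seat underside, each flush with a corner of the seat.

Four stools sit around the table at the −y, +y, −x, +x sides.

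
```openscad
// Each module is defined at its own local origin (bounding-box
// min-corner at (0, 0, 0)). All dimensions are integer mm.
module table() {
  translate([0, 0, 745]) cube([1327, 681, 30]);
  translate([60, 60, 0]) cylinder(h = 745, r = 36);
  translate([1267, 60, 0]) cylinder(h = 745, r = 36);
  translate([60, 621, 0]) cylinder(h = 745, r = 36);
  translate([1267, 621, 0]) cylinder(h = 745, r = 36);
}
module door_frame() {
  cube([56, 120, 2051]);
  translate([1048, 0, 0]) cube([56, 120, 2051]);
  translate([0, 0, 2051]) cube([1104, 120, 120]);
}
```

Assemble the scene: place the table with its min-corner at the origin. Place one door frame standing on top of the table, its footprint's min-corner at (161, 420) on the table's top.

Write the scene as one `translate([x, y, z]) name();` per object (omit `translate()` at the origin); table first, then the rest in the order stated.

table();
translate([161, 420, 775]) door_frame();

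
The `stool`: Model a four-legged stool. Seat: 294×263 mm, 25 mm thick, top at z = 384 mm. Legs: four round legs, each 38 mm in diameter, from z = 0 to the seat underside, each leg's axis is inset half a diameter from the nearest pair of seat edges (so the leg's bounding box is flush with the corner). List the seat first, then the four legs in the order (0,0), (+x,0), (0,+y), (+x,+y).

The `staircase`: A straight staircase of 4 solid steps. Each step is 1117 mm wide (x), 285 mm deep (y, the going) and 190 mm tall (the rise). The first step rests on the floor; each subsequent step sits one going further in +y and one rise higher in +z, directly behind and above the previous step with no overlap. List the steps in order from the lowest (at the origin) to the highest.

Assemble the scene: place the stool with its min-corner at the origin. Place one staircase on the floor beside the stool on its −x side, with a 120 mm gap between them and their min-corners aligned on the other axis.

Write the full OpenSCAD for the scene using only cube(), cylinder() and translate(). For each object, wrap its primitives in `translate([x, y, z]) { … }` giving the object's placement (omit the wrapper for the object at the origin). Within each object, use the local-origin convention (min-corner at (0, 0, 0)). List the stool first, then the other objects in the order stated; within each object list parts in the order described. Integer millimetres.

translate([0, 0, 359]) cube([294, 263, 25]);
translate([19, 19, 0]) cylinder(h = 359, r = 19);
translate([275, 19, 0]) cylinder(h = 359, r = 19);
translate([19, 244, 0]) cylinder(h = 359, r = 19);
translate([275, 244, 0]) cylinder(h = 359, r = 19);
translate([-1237, 0, 0]) {
  cube([1117, 285, 190]);
  translate([0, 285, 190]) cube([1117, 285, 190]);
  translate([0, 570, 380]) cube([1117, 285, 190]);
  translate([0, 855, 570]) cube([1117, 285, 190]);
}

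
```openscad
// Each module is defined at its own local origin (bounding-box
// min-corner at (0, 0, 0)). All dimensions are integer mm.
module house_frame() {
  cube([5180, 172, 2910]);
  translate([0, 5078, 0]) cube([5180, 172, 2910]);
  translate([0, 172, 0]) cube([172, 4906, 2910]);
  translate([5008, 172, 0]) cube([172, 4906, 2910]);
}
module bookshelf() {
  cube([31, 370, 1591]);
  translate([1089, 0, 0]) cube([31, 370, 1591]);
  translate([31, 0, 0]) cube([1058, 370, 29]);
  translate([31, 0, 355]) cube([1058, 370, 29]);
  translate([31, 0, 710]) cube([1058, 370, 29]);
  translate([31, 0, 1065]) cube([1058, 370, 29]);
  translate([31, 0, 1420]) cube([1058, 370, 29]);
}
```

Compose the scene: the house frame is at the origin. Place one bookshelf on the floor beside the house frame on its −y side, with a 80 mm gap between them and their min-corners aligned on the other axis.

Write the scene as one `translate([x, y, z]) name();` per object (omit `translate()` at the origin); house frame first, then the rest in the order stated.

house_frame();
translate([0, -450, 0]) bookshelf();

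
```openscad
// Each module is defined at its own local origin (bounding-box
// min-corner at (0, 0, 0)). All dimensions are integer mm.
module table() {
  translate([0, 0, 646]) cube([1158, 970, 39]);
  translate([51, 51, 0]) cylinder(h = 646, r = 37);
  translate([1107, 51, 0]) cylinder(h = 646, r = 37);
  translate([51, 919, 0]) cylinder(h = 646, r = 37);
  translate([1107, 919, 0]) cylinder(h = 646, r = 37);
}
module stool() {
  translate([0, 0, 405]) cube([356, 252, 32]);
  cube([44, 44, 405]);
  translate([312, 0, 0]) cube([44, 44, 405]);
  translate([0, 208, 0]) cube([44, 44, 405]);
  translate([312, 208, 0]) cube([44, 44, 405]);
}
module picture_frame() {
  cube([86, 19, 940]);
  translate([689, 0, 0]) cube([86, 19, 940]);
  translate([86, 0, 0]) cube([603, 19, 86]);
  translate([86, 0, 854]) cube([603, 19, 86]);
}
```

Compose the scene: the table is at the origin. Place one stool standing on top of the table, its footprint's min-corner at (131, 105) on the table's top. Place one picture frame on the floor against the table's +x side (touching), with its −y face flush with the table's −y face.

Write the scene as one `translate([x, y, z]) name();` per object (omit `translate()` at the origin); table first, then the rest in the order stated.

table();
translate([131, 105, 685]) stool();
translate([1158, 0, 0]) picture_frame();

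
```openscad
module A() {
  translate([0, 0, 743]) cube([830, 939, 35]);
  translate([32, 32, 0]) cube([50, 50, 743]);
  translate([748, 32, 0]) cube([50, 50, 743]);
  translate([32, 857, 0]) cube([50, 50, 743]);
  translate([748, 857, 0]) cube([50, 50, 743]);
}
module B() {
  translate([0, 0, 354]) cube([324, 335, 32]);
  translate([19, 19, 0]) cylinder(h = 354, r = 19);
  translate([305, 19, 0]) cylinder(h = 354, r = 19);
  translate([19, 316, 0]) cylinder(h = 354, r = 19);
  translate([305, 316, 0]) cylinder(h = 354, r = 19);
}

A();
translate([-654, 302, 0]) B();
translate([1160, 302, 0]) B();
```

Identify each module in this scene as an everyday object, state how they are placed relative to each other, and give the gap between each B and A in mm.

Each stool's nearest face is 330 mm from the table's bounding box.

A is a table. B is a stool. Two stools sit around the table at the −x, +x sides. The gap between each stool and the table is 330 mm.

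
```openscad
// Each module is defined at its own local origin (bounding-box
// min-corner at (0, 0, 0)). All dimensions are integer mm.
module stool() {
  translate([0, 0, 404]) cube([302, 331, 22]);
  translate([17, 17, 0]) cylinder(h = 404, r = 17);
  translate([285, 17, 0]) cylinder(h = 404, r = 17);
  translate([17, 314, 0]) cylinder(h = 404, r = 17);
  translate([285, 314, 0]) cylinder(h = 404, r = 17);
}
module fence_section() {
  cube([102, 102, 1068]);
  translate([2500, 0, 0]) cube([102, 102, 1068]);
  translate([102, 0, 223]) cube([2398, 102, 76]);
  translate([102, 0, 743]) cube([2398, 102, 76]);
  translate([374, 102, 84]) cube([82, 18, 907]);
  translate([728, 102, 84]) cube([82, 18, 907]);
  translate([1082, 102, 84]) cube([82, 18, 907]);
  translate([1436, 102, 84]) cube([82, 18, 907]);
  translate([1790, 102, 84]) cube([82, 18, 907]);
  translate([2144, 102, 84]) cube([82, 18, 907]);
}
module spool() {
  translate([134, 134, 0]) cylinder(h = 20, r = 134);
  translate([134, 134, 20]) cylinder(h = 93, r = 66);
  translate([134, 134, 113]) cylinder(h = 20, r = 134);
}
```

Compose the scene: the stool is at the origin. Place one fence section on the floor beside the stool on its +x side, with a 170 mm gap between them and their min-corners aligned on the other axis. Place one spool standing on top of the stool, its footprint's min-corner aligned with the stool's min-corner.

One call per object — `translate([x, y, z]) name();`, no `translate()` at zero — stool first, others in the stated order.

stool();
translate([472, 0, 0]) fence_section();
translate([0, 0, 426]) spool();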